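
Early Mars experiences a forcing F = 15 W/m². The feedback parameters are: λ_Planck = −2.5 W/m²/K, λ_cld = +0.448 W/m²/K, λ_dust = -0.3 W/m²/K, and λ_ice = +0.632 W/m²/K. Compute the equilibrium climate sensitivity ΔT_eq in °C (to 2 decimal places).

8.72 °C

Net feedback parameter λ = (−2.5) + (+0.448) + (-0.3) + (+0.632) = -1.72 W/m²/K.
ΔT = −F/λ = −15/(-1.72) = 8.72 °C.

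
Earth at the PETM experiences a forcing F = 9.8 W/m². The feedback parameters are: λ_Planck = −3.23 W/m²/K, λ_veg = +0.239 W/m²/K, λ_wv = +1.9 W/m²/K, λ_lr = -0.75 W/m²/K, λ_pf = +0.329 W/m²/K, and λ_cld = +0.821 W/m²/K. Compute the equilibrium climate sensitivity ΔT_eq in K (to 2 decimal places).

Net feedback parameter λ = (−3.23) + (+0.239) + (+1.9) + (-0.75) + (+0.329) + (+0.821) = -0.691 W/m²/K.
ΔT = −F/λ = −9.8/(-0.691) = 14.18 K.

14.18 K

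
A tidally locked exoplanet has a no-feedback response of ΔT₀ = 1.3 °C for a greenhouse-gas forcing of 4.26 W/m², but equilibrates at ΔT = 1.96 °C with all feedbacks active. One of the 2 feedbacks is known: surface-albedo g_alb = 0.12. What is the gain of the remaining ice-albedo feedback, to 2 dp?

Amplification A = ΔT/ΔT₀ = 1.96/1.3 = 1.508.
Total gain g = 1 − 1/A = 1 − 1/1.508 = 0.3369.
The known gain is 0.12.
g_ice = 0.3369 − 0.12 = 0.22.

0.22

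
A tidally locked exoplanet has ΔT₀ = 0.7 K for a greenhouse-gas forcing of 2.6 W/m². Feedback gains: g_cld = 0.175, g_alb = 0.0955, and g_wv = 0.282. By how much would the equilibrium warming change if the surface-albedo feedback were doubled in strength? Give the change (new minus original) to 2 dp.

Original: g = 0.5525, ΔT = 0.7/(1−0.5525) = 1.5642 K.
With doubled surface-albedo: g' = 0.648, ΔT' = 0.7/(1−0.648) = 1.9886 K.
Change = 1.9886 − 1.5642 = 0.42 K.

0.42 K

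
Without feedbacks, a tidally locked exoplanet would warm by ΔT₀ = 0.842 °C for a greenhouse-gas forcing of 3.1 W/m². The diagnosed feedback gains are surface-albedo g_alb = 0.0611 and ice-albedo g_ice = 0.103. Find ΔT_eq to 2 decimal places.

1.01 °C

Total gain g = 0.0611 + 0.103 = 0.1641.
Amplification A = 1/(1 − 0.1641) = 1.196.
ΔT = 0.842 × 1.196 = 1.01 °C.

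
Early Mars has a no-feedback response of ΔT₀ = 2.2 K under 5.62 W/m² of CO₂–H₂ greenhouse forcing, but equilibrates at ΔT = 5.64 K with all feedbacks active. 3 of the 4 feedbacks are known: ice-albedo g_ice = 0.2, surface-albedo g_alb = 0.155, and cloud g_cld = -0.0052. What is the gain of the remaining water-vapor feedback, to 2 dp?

Amplification A = ΔT/ΔT₀ = 5.64/2.2 = 2.564.
Total gain g = 1 − 1/A = 1 − 1/2.564 = 0.61.
Known gains sum to 0.2 + 0.155 − 0.0052 = 0.3498.
g_wv = 0.61 − 0.3498 = 0.26.

0.26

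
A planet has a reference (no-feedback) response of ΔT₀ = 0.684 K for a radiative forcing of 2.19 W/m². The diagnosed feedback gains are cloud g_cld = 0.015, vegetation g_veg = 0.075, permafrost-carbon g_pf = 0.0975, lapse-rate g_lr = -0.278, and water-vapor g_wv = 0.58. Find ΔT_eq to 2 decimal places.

1.34 K

Total gain g = 0.015 + 0.075 + 0.0975 − 0.278 + 0.58 = 0.4895.
Amplification A = 1/(1 − 0.4895) = 1.959.
ΔT = 0.684 × 1.959 = 1.34 K.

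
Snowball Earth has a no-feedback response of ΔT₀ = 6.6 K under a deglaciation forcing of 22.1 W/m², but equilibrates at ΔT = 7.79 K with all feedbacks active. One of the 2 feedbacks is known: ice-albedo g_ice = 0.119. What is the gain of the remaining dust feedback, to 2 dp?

0.03

Amplification A = ΔT/ΔT₀ = 7.79/6.6 = 1.18.
Total gain g = 1 − 1/A = 1 − 1/1.18 = 0.1525.
The known gain is 0.119.
g_dust = 0.1525 − 0.119 = 0.03.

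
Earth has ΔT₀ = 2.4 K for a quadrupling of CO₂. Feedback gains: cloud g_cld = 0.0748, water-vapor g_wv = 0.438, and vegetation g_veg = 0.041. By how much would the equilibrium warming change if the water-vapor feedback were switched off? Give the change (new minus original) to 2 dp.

-2.66 K

Original: g = 0.5538, ΔT = 2.4/(1−0.5538) = 5.3788 K.
Without water-vapor: g' = 0.1158, ΔT' = 2.4/(1−0.1158) = 2.7143 K.
Change = 2.7143 − 5.3788 = -2.66 K.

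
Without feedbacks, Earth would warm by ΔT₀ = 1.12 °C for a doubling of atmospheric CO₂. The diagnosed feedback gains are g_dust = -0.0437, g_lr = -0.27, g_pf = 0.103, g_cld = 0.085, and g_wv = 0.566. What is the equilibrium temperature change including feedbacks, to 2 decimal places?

2.00 °C

Total gain g = -0.0437 − 0.27 + 0.103 + 0.085 + 0.566 = 0.4403.
Amplification A = 1/(1 − 0.4403) = 1.787.
ΔT = 1.12 × 1.787 = 2.00 °C.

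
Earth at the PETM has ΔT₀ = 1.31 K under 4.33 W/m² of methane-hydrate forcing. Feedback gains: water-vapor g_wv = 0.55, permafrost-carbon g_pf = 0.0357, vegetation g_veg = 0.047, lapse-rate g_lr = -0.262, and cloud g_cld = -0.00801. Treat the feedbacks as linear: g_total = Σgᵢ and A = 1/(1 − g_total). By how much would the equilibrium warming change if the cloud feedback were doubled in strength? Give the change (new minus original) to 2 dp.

-0.03 K

Original: g = 0.36269, ΔT = 1.31/(1−0.36269) = 2.0555 K.
With doubled cloud: g' = 0.35468, ΔT' = 1.31/(1−0.35468) = 2.0300 K.
Change = 2.0300 − 2.0555 = -0.03 K.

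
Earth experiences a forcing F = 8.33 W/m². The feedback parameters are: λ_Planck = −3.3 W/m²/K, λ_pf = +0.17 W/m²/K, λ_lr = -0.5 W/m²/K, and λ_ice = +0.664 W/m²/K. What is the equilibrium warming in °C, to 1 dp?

2.8 °C

Net feedback parameter λ = (−3.3) + (+0.17) + (-0.5) + (+0.664) = -2.966 W/m²/K.
ΔT = −F/λ = −8.33/(-2.966) = 2.8 °C.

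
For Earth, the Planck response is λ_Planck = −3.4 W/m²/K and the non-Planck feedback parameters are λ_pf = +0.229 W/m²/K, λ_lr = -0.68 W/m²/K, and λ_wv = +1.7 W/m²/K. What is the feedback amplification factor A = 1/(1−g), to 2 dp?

1.58

Convert to gains: g_pf = 0.229/3.4 = 0.06735; g_lr = -0.68/3.4 = -0.2; g_wv = 1.7/3.4 = 0.5.
Total gain g = 0.36735.
A = 1/(1 − 0.36735) = 1.58.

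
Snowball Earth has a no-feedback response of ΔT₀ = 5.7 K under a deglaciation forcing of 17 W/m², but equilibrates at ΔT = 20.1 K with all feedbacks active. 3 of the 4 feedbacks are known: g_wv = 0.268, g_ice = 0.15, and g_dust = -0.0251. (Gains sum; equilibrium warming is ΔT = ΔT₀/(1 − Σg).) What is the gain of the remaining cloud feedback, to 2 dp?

Amplification A = ΔT/ΔT₀ = 20.1/5.7 = 3.526.
Total gain g = 1 − 1/A = 1 − 1/3.526 = 0.7164.
Known gains sum to 0.268 + 0.15 − 0.0251 = 0.3929.
g_cld = 0.7164 − 0.3929 = 0.32.

0.32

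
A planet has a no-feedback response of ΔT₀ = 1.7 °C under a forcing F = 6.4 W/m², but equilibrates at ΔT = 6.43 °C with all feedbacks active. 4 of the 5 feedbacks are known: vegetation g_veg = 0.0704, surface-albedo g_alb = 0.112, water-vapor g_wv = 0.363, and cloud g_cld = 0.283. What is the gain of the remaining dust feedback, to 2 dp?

Amplification A = ΔT/ΔT₀ = 6.43/1.7 = 3.782.
Total gain g = 1 − 1/A = 1 − 1/3.782 = 0.7356.
Known gains sum to 0.0704 + 0.112 + 0.363 + 0.283 = 0.8284.
g_dust = 0.7356 − 0.8284 = -0.09.

-0.09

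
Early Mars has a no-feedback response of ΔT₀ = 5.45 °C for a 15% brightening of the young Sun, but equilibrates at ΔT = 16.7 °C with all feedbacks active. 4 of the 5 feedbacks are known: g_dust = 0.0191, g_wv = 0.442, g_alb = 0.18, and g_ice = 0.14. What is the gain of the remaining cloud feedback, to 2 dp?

-0.11

Amplification A = ΔT/ΔT₀ = 16.7/5.45 = 3.064.
Total gain g = 1 − 1/A = 1 − 1/3.064 = 0.6736.
Known gains sum to 0.0191 + 0.442 + 0.18 + 0.14 = 0.7811.
g_cld = 0.6736 − 0.7811 = -0.11.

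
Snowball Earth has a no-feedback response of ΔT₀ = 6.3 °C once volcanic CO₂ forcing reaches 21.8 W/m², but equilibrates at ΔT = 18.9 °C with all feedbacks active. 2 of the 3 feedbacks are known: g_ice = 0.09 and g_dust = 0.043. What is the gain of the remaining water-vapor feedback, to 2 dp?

0.53

Amplification A = ΔT/ΔT₀ = 18.9/6.3 = 3.
Total gain g = 1 − 1/A = 1 − 1/3 = 0.6667.
Known gains sum to 0.09 + 0.043 = 0.133.
g_wv = 0.6667 − 0.133 = 0.53.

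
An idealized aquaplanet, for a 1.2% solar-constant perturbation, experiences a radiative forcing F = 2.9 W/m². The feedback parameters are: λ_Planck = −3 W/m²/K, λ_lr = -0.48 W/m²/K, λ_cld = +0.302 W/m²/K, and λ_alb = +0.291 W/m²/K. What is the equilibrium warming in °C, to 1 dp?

1.0 °C

Net feedback parameter λ = (−3) + (-0.48) + (+0.302) + (+0.291) = -2.887 W/m²/K.
ΔT = −F/λ = −2.9/(-2.887) = 1.0 °C.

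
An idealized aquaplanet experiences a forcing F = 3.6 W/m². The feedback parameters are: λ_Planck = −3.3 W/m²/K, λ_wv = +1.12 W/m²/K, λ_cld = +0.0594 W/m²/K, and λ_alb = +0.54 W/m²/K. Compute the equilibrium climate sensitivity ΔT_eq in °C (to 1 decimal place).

2.3 °C

Net feedback parameter λ = (−3.3) + (+1.12) + (+0.0594) + (+0.54) = -1.5806 W/m²/K.
ΔT = −F/λ = −3.6/(-1.5806) = 2.3 °C.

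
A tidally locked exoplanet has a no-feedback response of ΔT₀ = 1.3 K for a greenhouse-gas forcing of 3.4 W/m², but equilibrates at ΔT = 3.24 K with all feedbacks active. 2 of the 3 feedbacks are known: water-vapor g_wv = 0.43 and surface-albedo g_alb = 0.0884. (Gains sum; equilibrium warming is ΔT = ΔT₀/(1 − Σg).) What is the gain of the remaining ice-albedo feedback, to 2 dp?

0.08

Amplification A = ΔT/ΔT₀ = 3.24/1.3 = 2.492.
Total gain g = 1 − 1/A = 1 − 1/2.492 = 0.5987.
Known gains sum to 0.43 + 0.0884 = 0.5184.
g_ice = 0.5987 − 0.5184 = 0.08.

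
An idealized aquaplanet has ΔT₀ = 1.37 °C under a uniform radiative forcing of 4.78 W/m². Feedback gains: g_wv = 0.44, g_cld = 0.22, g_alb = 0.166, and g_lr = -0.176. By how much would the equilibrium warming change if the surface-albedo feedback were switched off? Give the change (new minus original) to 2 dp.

Original: g = 0.65, ΔT = 1.37/(1−0.65) = 3.9143 °C.
Without surface-albedo: g' = 0.484, ΔT' = 1.37/(1−0.484) = 2.6550 °C.
Change = 2.6550 − 3.9143 = -1.26 °C.

-1.26 °C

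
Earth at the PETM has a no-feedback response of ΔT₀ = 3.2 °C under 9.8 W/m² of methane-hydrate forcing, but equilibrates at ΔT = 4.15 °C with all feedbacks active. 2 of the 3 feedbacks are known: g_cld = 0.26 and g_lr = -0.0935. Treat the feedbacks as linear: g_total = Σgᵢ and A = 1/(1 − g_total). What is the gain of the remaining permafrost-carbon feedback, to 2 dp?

0.06

Amplification A = ΔT/ΔT₀ = 4.15/3.2 = 1.297.
Total gain g = 1 − 1/A = 1 − 1/1.297 = 0.229.
Known gains sum to 0.26 − 0.0935 = 0.1665.
g_pf = 0.229 − 0.1665 = 0.06.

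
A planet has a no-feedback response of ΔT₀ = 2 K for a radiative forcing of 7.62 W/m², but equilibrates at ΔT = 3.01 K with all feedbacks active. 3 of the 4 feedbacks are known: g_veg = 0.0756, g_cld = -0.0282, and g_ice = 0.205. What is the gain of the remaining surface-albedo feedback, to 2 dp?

0.08

Amplification A = ΔT/ΔT₀ = 3.01/2 = 1.505.
Total gain g = 1 − 1/A = 1 − 1/1.505 = 0.3355.
Known gains sum to 0.0756 − 0.0282 + 0.205 = 0.2524.
g_alb = 0.3355 − 0.2524 = 0.08.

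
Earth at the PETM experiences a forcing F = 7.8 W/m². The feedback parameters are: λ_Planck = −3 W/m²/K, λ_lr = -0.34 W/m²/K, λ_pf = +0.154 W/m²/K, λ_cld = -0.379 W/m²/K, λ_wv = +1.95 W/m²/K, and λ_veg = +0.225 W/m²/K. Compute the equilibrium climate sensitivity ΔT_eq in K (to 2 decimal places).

Net feedback parameter λ = (−3) + (-0.34) + (+0.154) + (-0.379) + (+1.95) + (+0.225) = -1.39 W/m²/K.
ΔT = −F/λ = −7.8/(-1.39) = 5.61 K.

5.61 K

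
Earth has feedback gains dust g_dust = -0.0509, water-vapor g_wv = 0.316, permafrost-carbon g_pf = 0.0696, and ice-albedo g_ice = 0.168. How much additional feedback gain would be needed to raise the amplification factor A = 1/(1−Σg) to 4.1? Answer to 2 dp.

Current total gain = 0.5027.
Target gain for A = 4.1: g* = 1 − 1/4.1 = 0.7561.
Additional gain needed = 0.7561 − 0.5027 = 0.25.

0.25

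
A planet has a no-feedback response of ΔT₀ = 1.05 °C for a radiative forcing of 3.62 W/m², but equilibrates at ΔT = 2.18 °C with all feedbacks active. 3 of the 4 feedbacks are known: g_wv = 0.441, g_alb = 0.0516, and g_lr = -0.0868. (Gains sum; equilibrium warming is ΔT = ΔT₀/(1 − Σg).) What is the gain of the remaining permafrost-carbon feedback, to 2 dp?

Amplification A = ΔT/ΔT₀ = 2.18/1.05 = 2.076.
Total gain g = 1 − 1/A = 1 − 1/2.076 = 0.5183.
Known gains sum to 0.441 + 0.0516 − 0.0868 = 0.4058.
g_pf = 0.5183 − 0.4058 = 0.11.

0.11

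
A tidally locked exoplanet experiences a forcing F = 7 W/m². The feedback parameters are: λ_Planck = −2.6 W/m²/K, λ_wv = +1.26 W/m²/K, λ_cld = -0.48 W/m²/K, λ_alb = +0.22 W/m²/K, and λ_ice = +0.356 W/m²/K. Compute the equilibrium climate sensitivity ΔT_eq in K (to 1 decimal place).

Net feedback parameter λ = (−2.6) + (+1.26) + (-0.48) + (+0.22) + (+0.356) = -1.244 W/m²/K.
ΔT = −F/λ = −7/(-1.244) = 5.6 K.

5.6 K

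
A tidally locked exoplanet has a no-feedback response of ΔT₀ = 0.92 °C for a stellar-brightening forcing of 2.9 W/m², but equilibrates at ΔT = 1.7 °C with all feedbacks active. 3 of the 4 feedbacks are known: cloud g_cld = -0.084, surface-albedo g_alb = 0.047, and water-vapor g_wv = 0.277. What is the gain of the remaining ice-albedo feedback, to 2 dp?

0.22

Amplification A = ΔT/ΔT₀ = 1.7/0.92 = 1.848.
Total gain g = 1 − 1/A = 1 − 1/1.848 = 0.4589.
Known gains sum to -0.084 + 0.047 + 0.277 = 0.24.
g_ice = 0.4589 − 0.24 = 0.22.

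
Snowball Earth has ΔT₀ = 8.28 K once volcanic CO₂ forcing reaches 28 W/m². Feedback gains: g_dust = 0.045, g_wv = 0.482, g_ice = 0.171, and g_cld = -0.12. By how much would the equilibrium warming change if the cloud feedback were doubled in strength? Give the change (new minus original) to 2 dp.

-4.34 K

Original: g = 0.578, ΔT = 8.28/(1−0.578) = 19.6209 K.
With doubled cloud: g' = 0.458, ΔT' = 8.28/(1−0.458) = 15.2768 K.
Change = 15.2768 − 19.6209 = -4.34 K.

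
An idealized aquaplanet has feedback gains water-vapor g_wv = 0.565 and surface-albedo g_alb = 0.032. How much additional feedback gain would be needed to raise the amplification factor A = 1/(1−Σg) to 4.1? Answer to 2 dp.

Current total gain = 0.597.
Target gain for A = 4.1: g* = 1 − 1/4.1 = 0.7561.
Additional gain needed = 0.7561 − 0.597 = 0.16.

0.16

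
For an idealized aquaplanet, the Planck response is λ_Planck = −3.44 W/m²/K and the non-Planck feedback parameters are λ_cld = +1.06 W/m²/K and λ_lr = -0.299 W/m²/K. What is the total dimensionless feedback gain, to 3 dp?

0.221

Convert to gains: g_cld = 1.06/3.44 = 0.3081; g_lr = -0.299/3.44 = -0.08692.
Total gain g = 0.22118.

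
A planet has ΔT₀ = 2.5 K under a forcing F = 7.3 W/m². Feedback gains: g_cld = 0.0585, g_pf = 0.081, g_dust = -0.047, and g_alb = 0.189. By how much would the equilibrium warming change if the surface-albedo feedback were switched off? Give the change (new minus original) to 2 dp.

-0.72 K

Original: g = 0.2815, ΔT = 2.5/(1−0.2815) = 3.4795 K.
Without surface-albedo: g' = 0.0925, ΔT' = 2.5/(1−0.0925) = 2.7548 K.
Change = 2.7548 − 3.4795 = -0.72 K.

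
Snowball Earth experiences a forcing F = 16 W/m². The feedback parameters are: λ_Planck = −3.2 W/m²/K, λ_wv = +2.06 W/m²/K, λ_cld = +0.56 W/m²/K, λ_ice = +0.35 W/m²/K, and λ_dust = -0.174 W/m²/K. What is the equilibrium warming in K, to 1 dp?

Net feedback parameter λ = (−3.2) + (+2.06) + (+0.56) + (+0.35) + (-0.174) = -0.404 W/m²/K.
ΔT = −F/λ = −16/(-0.404) = 39.6 K.

39.6 K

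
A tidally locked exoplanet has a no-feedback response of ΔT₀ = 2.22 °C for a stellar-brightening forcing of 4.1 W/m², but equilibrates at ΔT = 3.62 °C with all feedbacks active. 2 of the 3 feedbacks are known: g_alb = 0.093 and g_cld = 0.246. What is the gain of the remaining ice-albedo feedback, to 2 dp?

0.05

Amplification A = ΔT/ΔT₀ = 3.62/2.22 = 1.631.
Total gain g = 1 − 1/A = 1 − 1/1.631 = 0.3869.
Known gains sum to 0.093 + 0.246 = 0.339.
g_ice = 0.3869 − 0.339 = 0.05.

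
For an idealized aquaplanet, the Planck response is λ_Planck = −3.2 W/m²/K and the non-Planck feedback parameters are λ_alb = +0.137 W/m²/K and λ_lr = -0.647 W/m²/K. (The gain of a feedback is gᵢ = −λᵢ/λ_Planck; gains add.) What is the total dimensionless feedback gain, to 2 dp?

-0.16

Convert to gains: g_alb = 0.137/3.2 = 0.04281; g_lr = -0.647/3.2 = -0.2022.
Total gain g = -0.15939.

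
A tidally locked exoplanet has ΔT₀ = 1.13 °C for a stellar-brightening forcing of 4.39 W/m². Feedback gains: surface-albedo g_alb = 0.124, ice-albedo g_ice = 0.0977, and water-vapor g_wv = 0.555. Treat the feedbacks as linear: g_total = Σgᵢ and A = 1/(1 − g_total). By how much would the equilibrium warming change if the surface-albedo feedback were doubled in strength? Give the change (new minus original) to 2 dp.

6.32 °C

Original: g = 0.7767, ΔT = 1.13/(1−0.7767) = 5.0605 °C.
With doubled surface-albedo: g' = 0.9007, ΔT' = 1.13/(1−0.9007) = 11.3797 °C.
Change = 11.3797 − 5.0605 = 6.32 °C.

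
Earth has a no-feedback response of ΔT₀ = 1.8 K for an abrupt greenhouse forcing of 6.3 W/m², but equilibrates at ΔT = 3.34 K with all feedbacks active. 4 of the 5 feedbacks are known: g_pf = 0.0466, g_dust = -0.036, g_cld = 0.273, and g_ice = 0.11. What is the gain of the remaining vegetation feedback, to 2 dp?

0.07

Amplification A = ΔT/ΔT₀ = 3.34/1.8 = 1.856.
Total gain g = 1 − 1/A = 1 − 1/1.856 = 0.4612.
Known gains sum to 0.0466 − 0.036 + 0.273 + 0.11 = 0.3936.
g_veg = 0.4612 − 0.3936 = 0.07.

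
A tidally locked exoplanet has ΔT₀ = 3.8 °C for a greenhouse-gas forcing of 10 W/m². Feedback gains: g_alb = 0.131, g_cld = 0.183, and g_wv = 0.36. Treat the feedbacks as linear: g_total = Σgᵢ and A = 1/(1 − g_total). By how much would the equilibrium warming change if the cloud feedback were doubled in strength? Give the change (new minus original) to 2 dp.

14.92 °C

Original: g = 0.674, ΔT = 3.8/(1−0.674) = 11.6564 °C.
With doubled cloud: g' = 0.857, ΔT' = 3.8/(1−0.857) = 26.5734 °C.
Change = 26.5734 − 11.6564 = 14.92 °C.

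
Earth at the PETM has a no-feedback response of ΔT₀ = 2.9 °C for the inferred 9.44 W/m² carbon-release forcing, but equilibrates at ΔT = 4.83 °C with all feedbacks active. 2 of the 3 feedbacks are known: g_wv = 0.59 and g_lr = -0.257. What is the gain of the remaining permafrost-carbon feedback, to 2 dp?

0.07

Amplification A = ΔT/ΔT₀ = 4.83/2.9 = 1.666.
Total gain g = 1 − 1/A = 1 − 1/1.666 = 0.3998.
Known gains sum to 0.59 − 0.257 = 0.333.
g_pf = 0.3998 − 0.333 = 0.07.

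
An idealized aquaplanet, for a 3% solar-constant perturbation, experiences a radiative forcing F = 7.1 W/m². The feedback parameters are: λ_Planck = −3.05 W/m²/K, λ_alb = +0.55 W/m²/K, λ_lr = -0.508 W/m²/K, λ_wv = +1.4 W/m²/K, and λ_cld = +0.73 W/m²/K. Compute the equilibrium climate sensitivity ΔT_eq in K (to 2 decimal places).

8.09 K

Net feedback parameter λ = (−3.05) + (+0.55) + (-0.508) + (+1.4) + (+0.73) = -0.878 W/m²/K.
ΔT = −F/λ = −7.1/(-0.878) = 8.09 K.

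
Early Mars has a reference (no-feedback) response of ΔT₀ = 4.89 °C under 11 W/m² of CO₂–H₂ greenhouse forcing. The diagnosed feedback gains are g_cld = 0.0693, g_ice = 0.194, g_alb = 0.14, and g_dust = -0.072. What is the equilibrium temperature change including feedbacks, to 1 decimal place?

7.3 °C

Total gain g = 0.0693 + 0.194 + 0.14 − 0.072 = 0.3313.
Amplification A = 1/(1 − 0.3313) = 1.495.
ΔT = 4.89 × 1.495 = 7.3 °C.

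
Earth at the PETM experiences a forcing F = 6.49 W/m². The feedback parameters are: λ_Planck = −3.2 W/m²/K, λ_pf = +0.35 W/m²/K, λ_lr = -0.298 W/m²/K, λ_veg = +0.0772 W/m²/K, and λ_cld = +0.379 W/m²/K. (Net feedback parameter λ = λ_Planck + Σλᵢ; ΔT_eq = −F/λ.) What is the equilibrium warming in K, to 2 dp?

Net feedback parameter λ = (−3.2) + (+0.35) + (-0.298) + (+0.0772) + (+0.379) = -2.6918 W/m²/K.
ΔT = −F/λ = −6.49/(-2.6918) = 2.41 K.

2.41 K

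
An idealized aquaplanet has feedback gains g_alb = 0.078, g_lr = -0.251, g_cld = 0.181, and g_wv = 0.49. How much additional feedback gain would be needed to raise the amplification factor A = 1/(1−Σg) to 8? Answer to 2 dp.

0.38

Current total gain = 0.498.
Target gain for A = 8: g* = 1 − 1/8 = 0.875.
Additional gain needed = 0.875 − 0.498 = 0.38.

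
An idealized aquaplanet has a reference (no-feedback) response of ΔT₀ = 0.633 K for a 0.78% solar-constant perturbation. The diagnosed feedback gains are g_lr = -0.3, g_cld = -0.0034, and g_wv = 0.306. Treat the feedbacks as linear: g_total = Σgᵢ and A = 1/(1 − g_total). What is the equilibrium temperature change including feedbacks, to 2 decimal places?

Total gain g = -0.3 − 0.0034 + 0.306 = 0.0026.
Amplification A = 1/(1 − 0.0026) = 1.003.
ΔT = 0.633 × 1.003 = 0.63 K.

0.63 K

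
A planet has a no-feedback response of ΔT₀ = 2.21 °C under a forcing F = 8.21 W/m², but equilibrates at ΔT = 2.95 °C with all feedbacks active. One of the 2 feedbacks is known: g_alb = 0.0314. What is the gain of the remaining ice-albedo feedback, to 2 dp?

0.22

Amplification A = ΔT/ΔT₀ = 2.95/2.21 = 1.335.
Total gain g = 1 − 1/A = 1 − 1/1.335 = 0.2509.
The known gain is 0.0314.
g_ice = 0.2509 − 0.0314 = 0.22.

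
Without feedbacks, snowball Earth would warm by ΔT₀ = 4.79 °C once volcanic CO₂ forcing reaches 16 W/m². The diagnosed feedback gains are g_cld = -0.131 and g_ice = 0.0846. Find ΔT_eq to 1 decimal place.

Total gain g = -0.131 + 0.0846 = -0.0464.
Amplification A = 1/(1 + 0.0464) = 0.9557.
ΔT = 4.79 × 0.9557 = 4.6 °C.

4.6 °C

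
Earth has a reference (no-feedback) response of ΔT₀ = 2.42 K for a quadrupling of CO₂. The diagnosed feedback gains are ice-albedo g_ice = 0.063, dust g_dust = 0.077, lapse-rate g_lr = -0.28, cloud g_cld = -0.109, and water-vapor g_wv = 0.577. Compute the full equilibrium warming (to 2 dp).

3.60 K

Total gain g = 0.063 + 0.077 − 0.28 − 0.109 + 0.577 = 0.328.
Amplification A = 1/(1 − 0.328) = 1.488.
ΔT = 2.42 × 1.488 = 3.60 K.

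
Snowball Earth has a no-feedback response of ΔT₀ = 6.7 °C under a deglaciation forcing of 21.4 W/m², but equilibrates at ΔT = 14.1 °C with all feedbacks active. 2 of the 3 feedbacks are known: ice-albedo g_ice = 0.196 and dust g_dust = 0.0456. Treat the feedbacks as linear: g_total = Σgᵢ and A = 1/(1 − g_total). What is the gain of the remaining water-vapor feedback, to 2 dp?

Amplification A = ΔT/ΔT₀ = 14.1/6.7 = 2.104.
Total gain g = 1 − 1/A = 1 − 1/2.104 = 0.5247.
Known gains sum to 0.196 + 0.0456 = 0.2416.
g_wv = 0.5247 − 0.2416 = 0.28.

0.28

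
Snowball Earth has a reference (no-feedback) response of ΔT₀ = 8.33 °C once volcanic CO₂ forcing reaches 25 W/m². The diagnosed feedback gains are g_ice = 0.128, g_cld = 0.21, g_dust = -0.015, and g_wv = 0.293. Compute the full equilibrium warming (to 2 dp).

21.69 °C

Total gain g = 0.128 + 0.21 − 0.015 + 0.293 = 0.616.
Amplification A = 1/(1 − 0.616) = 2.604.
ΔT = 8.33 × 2.604 = 21.69 °C.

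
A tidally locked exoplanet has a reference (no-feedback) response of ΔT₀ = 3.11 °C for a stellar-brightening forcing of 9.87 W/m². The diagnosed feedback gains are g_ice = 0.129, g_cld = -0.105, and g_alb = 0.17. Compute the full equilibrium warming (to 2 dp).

Total gain g = 0.129 − 0.105 + 0.17 = 0.194.
Amplification A = 1/(1 − 0.194) = 1.241.
ΔT = 3.11 × 1.241 = 3.86 °C.

3.86 °C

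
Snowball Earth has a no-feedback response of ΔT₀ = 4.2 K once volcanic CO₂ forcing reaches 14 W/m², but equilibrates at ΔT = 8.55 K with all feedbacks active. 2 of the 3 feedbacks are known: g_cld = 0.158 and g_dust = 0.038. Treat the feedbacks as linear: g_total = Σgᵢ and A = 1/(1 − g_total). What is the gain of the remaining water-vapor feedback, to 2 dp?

0.31

Amplification A = ΔT/ΔT₀ = 8.55/4.2 = 2.036.
Total gain g = 1 − 1/A = 1 − 1/2.036 = 0.5088.
Known gains sum to 0.158 + 0.038 = 0.196.
g_wv = 0.5088 − 0.196 = 0.31.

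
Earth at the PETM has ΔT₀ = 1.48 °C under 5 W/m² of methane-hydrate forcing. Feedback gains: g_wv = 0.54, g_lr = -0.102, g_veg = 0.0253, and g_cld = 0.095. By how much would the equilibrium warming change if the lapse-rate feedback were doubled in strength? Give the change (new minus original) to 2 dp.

-0.63 °C

Original: g = 0.5583, ΔT = 1.48/(1−0.5583) = 3.3507 °C.
With doubled lapse-rate: g' = 0.4563, ΔT' = 1.48/(1−0.4563) = 2.7221 °C.
Change = 2.7221 − 3.3507 = -0.63 °C.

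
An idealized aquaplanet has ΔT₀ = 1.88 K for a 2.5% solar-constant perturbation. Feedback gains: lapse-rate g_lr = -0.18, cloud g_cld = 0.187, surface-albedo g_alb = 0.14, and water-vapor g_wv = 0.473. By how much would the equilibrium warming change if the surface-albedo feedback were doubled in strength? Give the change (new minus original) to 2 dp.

2.89 K

Original: g = 0.62, ΔT = 1.88/(1−0.62) = 4.9474 K.
With doubled surface-albedo: g' = 0.76, ΔT' = 1.88/(1−0.76) = 7.8333 K.
Change = 7.8333 − 4.9474 = 2.89 K.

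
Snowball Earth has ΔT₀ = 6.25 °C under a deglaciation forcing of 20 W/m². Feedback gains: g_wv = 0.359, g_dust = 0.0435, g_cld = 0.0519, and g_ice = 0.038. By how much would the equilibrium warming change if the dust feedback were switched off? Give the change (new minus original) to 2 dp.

Original: g = 0.4924, ΔT = 6.25/(1−0.4924) = 12.3128 °C.
Without dust: g' = 0.4489, ΔT' = 6.25/(1−0.4489) = 11.3410 °C.
Change = 11.3410 − 12.3128 = -0.97 °C.

-0.97 °C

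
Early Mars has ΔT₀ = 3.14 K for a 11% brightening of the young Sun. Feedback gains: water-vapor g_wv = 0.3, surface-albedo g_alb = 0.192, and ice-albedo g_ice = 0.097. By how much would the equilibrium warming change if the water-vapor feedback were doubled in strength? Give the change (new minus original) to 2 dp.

Original: g = 0.589, ΔT = 3.14/(1−0.589) = 7.6399 K.
With doubled water-vapor: g' = 0.889, ΔT' = 3.14/(1−0.889) = 28.2883 K.
Change = 28.2883 − 7.6399 = 20.65 K.

20.65 K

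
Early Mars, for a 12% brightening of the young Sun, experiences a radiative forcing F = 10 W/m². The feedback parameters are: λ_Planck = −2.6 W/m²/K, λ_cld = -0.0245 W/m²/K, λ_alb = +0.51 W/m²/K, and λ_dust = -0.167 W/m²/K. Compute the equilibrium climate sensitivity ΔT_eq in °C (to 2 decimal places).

4.38 °C

Net feedback parameter λ = (−2.6) + (-0.0245) + (+0.51) + (-0.167) = -2.2815 W/m²/K.
ΔT = −F/λ = −10/(-2.2815) = 4.38 °C.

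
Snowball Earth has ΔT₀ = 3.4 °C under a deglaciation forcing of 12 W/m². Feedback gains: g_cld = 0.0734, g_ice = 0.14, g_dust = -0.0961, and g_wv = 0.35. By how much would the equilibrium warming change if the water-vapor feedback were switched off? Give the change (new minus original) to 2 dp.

-2.53 °C

Original: g = 0.4673, ΔT = 3.4/(1−0.4673) = 6.3826 °C.
Without water-vapor: g' = 0.1173, ΔT' = 3.4/(1−0.1173) = 3.8518 °C.
Change = 3.8518 − 6.3826 = -2.53 °C.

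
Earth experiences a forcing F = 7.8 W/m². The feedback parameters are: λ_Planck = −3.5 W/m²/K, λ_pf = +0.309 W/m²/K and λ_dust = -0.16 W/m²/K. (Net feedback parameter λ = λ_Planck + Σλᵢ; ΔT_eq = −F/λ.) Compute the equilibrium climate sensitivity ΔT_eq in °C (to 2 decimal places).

Net feedback parameter λ = (−3.5) + (+0.309) + (-0.16) = -3.351 W/m²/K.
ΔT = −F/λ = −7.8/(-3.351) = 2.33 °C.

2.33 °C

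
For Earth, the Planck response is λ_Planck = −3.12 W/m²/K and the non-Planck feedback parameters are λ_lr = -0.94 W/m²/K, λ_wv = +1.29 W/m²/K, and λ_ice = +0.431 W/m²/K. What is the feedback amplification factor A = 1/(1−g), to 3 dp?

1.334

Convert to gains: g_lr = -0.94/3.12 = -0.3013; g_wv = 1.29/3.12 = 0.4135; g_ice = 0.431/3.12 = 0.1381.
Total gain g = 0.2503.
A = 1/(1 − 0.2503) = 1.334.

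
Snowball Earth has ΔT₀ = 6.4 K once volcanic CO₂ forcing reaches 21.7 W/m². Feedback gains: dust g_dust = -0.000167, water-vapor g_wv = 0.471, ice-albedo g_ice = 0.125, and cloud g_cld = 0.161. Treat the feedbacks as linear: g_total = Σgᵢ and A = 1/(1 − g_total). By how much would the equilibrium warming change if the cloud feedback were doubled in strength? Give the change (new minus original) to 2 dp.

51.57 K

Original: g = 0.756833, ΔT = 6.4/(1−0.756833) = 26.3194 K.
With doubled cloud: g' = 0.917833, ΔT' = 6.4/(1−0.917833) = 77.8902 K.
Change = 77.8902 − 26.3194 = 51.57 K.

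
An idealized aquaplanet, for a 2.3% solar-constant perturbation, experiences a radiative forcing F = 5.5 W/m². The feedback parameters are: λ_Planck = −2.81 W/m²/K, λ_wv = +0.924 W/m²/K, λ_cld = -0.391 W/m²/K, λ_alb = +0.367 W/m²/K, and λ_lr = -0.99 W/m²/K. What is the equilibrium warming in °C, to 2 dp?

1.90 °C

Net feedback parameter λ = (−2.81) + (+0.924) + (-0.391) + (+0.367) + (-0.99) = -2.9 W/m²/K.
ΔT = −F/λ = −5.5/(-2.9) = 1.90 °C.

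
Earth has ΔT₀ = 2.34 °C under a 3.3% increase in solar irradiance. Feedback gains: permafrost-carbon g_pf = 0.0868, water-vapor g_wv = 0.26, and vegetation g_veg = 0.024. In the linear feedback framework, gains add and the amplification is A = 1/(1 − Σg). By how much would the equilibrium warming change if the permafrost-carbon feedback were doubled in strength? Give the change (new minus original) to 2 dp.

Original: g = 0.3708, ΔT = 2.34/(1−0.3708) = 3.7190 °C.
With doubled permafrost-carbon: g' = 0.4576, ΔT' = 2.34/(1−0.4576) = 4.3142 °C.
Change = 4.3142 − 3.7190 = 0.60 °C.

0.60 °C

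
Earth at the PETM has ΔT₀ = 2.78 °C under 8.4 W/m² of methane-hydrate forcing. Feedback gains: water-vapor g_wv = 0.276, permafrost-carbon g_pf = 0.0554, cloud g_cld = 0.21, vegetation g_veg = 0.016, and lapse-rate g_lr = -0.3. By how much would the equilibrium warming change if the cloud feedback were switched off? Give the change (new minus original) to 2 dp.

Original: g = 0.2574, ΔT = 2.78/(1−0.2574) = 3.7436 °C.
Without cloud: g' = 0.0474, ΔT' = 2.78/(1−0.0474) = 2.9183 °C.
Change = 2.9183 − 3.7436 = -0.83 °C.

-0.83 °C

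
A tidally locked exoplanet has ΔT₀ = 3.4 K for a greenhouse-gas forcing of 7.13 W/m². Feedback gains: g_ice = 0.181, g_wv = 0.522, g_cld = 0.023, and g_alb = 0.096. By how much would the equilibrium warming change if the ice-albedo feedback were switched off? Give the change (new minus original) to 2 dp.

Original: g = 0.822, ΔT = 3.4/(1−0.822) = 19.1011 K.
Without ice-albedo: g' = 0.641, ΔT' = 3.4/(1−0.641) = 9.4708 K.
Change = 9.4708 − 19.1011 = -9.63 K.

-9.63 K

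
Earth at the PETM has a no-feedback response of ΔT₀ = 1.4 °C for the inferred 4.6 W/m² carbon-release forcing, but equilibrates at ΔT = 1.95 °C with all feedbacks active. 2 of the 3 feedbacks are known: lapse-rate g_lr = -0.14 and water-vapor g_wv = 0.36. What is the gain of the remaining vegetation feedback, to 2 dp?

0.06

Amplification A = ΔT/ΔT₀ = 1.95/1.4 = 1.393.
Total gain g = 1 − 1/A = 1 − 1/1.393 = 0.2821.
Known gains sum to -0.14 + 0.36 = 0.22.
g_veg = 0.2821 − 0.22 = 0.06.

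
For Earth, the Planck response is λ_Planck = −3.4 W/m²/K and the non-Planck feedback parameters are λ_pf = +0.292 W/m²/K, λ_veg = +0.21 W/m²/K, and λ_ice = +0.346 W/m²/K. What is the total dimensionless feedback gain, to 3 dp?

0.249

Convert to gains: g_pf = 0.292/3.4 = 0.08588; g_veg = 0.21/3.4 = 0.06176; g_ice = 0.346/3.4 = 0.1018.
Total gain g = 0.24944.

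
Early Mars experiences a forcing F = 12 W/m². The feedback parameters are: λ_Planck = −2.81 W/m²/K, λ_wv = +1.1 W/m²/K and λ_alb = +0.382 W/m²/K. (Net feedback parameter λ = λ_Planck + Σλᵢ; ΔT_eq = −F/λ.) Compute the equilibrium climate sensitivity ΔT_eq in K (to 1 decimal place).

9.0 K

Net feedback parameter λ = (−2.81) + (+1.1) + (+0.382) = -1.328 W/m²/K.
ΔT = −F/λ = −12/(-1.328) = 9.0 K.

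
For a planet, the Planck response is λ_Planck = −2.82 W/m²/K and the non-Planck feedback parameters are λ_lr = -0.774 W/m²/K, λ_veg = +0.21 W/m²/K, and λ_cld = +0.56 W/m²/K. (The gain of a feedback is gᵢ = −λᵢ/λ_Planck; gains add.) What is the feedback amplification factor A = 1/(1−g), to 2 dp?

1.00

Convert to gains: g_lr = -0.774/2.82 = -0.2745; g_veg = 0.21/2.82 = 0.07447; g_cld = 0.56/2.82 = 0.1986.
Total gain g = -0.00143.
A = 1/(1 + 0.00143) = 1.00.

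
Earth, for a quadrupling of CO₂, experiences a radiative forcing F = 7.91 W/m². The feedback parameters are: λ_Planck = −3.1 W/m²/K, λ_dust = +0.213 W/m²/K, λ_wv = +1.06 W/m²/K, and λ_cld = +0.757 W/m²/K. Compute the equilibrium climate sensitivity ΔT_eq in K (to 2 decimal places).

Net feedback parameter λ = (−3.1) + (+0.213) + (+1.06) + (+0.757) = -1.07 W/m²/K.
ΔT = −F/λ = −7.91/(-1.07) = 7.39 K.

7.39 K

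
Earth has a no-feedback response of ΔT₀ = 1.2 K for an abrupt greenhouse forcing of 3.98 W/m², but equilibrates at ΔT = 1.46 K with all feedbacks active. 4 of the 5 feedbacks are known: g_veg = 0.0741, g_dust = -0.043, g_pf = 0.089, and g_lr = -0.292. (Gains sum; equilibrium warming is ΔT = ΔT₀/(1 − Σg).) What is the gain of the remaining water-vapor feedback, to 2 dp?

Amplification A = ΔT/ΔT₀ = 1.46/1.2 = 1.217.
Total gain g = 1 − 1/A = 1 − 1/1.217 = 0.1783.
Known gains sum to 0.0741 − 0.043 + 0.089 − 0.292 = -0.1719.
g_wv = 0.1783 + 0.1719 = 0.35.

0.35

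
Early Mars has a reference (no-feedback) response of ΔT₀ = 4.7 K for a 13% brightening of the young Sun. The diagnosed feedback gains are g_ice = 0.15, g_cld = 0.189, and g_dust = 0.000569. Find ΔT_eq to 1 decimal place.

Total gain g = 0.15 + 0.189 + 0.000569 = 0.339569.
Amplification A = 1/(1 − 0.339569) = 1.514.
ΔT = 4.7 × 1.514 = 7.1 K.

7.1 K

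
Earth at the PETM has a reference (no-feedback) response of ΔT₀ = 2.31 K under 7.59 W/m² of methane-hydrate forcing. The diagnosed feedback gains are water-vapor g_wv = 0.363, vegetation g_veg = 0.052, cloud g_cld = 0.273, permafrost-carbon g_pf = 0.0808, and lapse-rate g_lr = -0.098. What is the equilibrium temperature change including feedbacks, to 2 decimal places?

7.02 K

Total gain g = 0.363 + 0.052 + 0.273 + 0.0808 − 0.098 = 0.6708.
Amplification A = 1/(1 − 0.6708) = 3.038.
ΔT = 2.31 × 3.038 = 7.02 K.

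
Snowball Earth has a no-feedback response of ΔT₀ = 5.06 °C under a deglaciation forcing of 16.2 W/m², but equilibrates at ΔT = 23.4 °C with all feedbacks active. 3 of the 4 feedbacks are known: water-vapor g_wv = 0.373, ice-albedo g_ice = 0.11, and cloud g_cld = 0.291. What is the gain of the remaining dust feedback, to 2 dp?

Amplification A = ΔT/ΔT₀ = 23.4/5.06 = 4.625.
Total gain g = 1 − 1/A = 1 − 1/4.625 = 0.7838.
Known gains sum to 0.373 + 0.11 + 0.291 = 0.774.
g_dust = 0.7838 − 0.774 = 0.01.

0.01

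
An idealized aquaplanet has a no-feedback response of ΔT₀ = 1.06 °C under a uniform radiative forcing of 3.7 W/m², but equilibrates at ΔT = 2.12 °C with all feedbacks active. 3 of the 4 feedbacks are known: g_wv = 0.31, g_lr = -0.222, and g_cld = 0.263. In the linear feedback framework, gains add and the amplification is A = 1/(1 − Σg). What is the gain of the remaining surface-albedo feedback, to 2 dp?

Amplification A = ΔT/ΔT₀ = 2.12/1.06 = 2.
Total gain g = 1 − 1/A = 1 − 1/2 = 0.5.
Known gains sum to 0.31 − 0.222 + 0.263 = 0.351.
g_alb = 0.5 − 0.351 = 0.15.

0.15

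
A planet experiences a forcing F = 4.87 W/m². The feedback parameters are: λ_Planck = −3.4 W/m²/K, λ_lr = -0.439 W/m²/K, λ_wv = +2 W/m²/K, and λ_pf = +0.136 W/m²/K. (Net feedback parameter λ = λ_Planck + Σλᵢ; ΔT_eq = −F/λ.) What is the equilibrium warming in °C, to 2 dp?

Net feedback parameter λ = (−3.4) + (-0.439) + (+2) + (+0.136) = -1.703 W/m²/K.
ΔT = −F/λ = −4.87/(-1.703) = 2.86 °C.

2.86 °C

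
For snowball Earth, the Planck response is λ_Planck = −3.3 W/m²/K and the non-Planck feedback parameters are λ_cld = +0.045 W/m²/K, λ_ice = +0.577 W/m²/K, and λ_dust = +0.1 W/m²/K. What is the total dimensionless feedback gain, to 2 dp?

0.22

Convert to gains: g_cld = 0.045/3.3 = 0.01364; g_ice = 0.577/3.3 = 0.1748; g_dust = 0.1/3.3 = 0.0303.
Total gain g = 0.21874.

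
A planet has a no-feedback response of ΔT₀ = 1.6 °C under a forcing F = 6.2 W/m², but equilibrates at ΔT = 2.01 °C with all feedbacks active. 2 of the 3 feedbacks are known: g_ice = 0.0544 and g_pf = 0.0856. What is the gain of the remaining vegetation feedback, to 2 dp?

Amplification A = ΔT/ΔT₀ = 2.01/1.6 = 1.256.
Total gain g = 1 − 1/A = 1 − 1/1.256 = 0.2038.
Known gains sum to 0.0544 + 0.0856 = 0.14.
g_veg = 0.2038 − 0.14 = 0.06.

0.06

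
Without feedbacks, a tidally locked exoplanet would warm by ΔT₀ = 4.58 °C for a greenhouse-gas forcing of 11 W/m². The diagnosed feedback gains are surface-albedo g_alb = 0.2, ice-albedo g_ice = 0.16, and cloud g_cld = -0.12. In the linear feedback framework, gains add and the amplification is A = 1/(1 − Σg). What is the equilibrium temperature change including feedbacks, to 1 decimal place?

Total gain g = 0.2 + 0.16 − 0.12 = 0.24.
Amplification A = 1/(1 − 0.24) = 1.316.
ΔT = 4.58 × 1.316 = 6.0 °C.

6.0 °C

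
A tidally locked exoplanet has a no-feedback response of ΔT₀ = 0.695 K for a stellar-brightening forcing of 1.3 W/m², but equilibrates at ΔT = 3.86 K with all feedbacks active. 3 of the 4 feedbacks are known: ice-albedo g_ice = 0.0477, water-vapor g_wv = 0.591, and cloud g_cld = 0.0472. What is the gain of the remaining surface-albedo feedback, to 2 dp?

Amplification A = ΔT/ΔT₀ = 3.86/0.695 = 5.554.
Total gain g = 1 − 1/A = 1 − 1/5.554 = 0.8199.
Known gains sum to 0.0477 + 0.591 + 0.0472 = 0.6859.
g_alb = 0.8199 − 0.6859 = 0.13.

0.13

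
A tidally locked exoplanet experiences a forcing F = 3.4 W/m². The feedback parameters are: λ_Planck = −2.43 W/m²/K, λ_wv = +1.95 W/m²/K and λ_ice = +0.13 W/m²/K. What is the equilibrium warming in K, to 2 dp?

Net feedback parameter λ = (−2.43) + (+1.95) + (+0.13) = -0.35 W/m²/K.
ΔT = −F/λ = −3.4/(-0.35) = 9.71 K.

9.71 K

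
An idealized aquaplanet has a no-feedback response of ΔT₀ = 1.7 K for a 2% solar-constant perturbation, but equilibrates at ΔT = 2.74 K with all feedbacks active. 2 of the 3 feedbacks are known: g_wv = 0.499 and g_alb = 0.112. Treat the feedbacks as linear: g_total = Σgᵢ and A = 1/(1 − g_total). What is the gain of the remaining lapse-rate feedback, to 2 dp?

Amplification A = ΔT/ΔT₀ = 2.74/1.7 = 1.612.
Total gain g = 1 − 1/A = 1 − 1/1.612 = 0.3797.
Known gains sum to 0.499 + 0.112 = 0.611.
g_lr = 0.3797 − 0.611 = -0.23.

-0.23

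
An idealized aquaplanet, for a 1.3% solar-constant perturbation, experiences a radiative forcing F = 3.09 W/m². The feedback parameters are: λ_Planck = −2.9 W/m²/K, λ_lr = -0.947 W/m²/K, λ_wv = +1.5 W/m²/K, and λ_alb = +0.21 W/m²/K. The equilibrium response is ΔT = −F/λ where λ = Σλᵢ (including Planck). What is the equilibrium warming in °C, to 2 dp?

1.45 °C

Net feedback parameter λ = (−2.9) + (-0.947) + (+1.5) + (+0.21) = -2.137 W/m²/K.
ΔT = −F/λ = −3.09/(-2.137) = 1.45 °C.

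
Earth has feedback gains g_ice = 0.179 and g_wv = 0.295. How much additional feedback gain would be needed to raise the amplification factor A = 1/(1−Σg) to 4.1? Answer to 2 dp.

Current total gain = 0.474.
Target gain for A = 4.1: g* = 1 − 1/4.1 = 0.7561.
Additional gain needed = 0.7561 − 0.474 = 0.28.

0.28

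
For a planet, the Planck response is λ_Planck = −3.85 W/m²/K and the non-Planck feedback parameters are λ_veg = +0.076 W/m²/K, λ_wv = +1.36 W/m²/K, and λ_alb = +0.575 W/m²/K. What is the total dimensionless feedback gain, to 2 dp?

0.52

Convert to gains: g_veg = 0.076/3.85 = 0.01974; g_wv = 1.36/3.85 = 0.3532; g_alb = 0.575/3.85 = 0.1494.
Total gain g = 0.52234.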